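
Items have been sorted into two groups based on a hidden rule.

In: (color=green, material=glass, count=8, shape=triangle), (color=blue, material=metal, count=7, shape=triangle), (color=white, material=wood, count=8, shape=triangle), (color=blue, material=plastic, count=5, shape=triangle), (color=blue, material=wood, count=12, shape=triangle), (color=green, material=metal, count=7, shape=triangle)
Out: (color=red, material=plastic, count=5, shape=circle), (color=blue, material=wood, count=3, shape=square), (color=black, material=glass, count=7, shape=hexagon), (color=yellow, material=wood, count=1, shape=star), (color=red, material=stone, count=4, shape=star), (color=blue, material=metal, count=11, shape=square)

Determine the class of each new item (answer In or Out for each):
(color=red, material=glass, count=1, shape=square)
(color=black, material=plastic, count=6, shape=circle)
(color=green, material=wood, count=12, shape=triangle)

Out, Out, In

Comparing the two groups points to one rule — shape is triangle.
(color=red, material=glass, count=1, shape=square): Out (shape is square).
(color=black, material=plastic, count=6, shape=circle): Out (shape is circle).
(color=green, material=wood, count=12, shape=triangle): In (shape is triangle).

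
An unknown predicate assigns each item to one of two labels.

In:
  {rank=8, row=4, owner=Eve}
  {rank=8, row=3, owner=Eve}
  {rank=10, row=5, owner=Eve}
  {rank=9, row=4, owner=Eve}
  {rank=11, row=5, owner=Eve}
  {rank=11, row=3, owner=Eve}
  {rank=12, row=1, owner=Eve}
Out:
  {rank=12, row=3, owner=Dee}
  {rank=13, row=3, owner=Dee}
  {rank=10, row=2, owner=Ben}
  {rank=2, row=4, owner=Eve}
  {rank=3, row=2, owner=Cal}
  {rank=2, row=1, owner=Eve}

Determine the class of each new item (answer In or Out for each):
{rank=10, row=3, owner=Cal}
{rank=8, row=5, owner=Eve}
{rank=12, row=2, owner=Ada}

Out, In, Out

The simplest hypothesis consistent with all the labels is: owner is Eve AND rank ≥ 3.
{rank=10, row=3, owner=Cal}: owner is Cal, rank = 10, does not satisfy this → Out.
{rank=8, row=5, owner=Eve}: owner is Eve, rank = 8, passes → In.
{rank=12, row=2, owner=Ada}: owner is Ada, rank = 12, does not satisfy this → Out.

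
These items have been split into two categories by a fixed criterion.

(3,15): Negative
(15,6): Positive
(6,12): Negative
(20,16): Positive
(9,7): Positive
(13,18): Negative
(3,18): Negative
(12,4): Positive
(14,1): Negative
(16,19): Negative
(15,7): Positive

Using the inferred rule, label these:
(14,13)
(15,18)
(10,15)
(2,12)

The rule appears to be: first > second AND sum ≥ 16.
(14,13): 14 > 13, 14+13 = 27, matches → Positive.
(15,18): 15 < 18, 15+18 = 33, doesn't qualify → Negative.
(10,15): 10 < 15, 10+15 = 25, doesn't qualify → Negative.
(2,12): 2 < 12, 2+12 = 14, doesn't qualify → Negative.

Positive, Negative, Negative, Negative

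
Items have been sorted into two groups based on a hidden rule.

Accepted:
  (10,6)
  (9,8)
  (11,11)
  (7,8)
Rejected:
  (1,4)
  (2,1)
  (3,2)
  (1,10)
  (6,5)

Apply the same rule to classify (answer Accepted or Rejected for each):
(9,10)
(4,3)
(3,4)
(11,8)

Accepted, Rejected, Rejected, Accepted

The simplest hypothesis consistent with all the labels is: sum ≥ 15.
(9,10): Accepted (9+10 = 19).
(4,3): Rejected (4+3 = 7).
(3,4): Rejected (3+4 = 7).
(11,8): Accepted (11+8 = 19).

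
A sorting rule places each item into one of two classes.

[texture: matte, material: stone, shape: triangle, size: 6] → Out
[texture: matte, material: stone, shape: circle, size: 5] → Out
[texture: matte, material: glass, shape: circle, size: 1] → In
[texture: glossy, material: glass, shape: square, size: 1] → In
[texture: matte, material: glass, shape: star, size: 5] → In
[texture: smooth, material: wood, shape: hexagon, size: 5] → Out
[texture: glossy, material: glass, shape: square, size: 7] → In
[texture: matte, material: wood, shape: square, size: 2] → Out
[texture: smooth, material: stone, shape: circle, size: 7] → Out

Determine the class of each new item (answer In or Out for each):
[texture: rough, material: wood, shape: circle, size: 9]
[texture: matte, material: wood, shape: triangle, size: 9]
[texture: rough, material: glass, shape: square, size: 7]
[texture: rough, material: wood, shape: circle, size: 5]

Out, Out, In, Out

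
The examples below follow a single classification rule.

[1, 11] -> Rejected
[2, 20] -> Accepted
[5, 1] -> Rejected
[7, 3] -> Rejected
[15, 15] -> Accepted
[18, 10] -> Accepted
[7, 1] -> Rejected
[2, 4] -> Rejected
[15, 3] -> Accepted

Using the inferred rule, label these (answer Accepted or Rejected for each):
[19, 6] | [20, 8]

Accepted, Accepted

All 'Accepted' examples share one property — sum ≥ 18 — and every 'Rejected' example lacks it.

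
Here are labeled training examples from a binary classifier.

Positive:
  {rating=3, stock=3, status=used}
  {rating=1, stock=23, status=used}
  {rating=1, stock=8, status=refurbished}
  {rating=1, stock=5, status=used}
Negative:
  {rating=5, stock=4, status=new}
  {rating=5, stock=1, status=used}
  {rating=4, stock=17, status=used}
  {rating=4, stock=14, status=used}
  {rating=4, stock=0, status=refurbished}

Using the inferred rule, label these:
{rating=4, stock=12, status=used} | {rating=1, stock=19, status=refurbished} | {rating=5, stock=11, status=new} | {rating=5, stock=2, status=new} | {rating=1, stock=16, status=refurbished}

One predicate separates the groups cleanly: rating ≤ 3.
{rating=4, stock=12, status=used}: Negative (rating = 4).
{rating=1, stock=19, status=refurbished}: Positive (rating = 1).
{rating=5, stock=11, status=new}: Negative (rating = 5).
{rating=5, stock=2, status=new}: Negative (rating = 5).
{rating=1, stock=16, status=refurbished}: Positive (rating = 1).

Negative, Positive, Negative, Negative, Positive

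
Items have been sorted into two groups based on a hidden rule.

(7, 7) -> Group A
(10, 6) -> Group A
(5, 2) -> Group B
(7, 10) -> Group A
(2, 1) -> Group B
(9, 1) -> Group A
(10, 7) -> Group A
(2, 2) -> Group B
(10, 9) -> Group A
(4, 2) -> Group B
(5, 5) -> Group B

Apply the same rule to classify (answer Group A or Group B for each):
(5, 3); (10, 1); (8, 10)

Group B, Group A, Group A

The rule appears to be: first ≥ 6.
(5, 3) — first 5, hence Group B.
(10, 1) — first 10, hence Group A.
(8, 10) — first 8, hence Group A.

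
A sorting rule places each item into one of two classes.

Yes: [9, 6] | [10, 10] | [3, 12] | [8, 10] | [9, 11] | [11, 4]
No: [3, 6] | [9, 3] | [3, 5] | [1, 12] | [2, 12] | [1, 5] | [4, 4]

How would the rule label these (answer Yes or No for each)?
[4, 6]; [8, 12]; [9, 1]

The rule appears to be: sum ≥ 15.
[4, 6] — 4+6 = 10, hence No. [8, 12] — 8+12 = 20, hence Yes. [9, 1] — 9+1 = 10, hence No.

No, Yes, No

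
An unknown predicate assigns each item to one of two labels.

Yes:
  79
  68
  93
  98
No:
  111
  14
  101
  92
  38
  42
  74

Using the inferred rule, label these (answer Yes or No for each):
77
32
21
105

The pattern is that an item is 'Yes' exactly when: digit sum ≥ 12.
77 — digit sum 7+7 = 14, hence Yes. 32 — digit sum 3+2 = 5, hence No. 21 — digit sum 2+1 = 3, hence No. 105 — digit sum 1+0+5 = 6, hence No.

Yes, No, No, No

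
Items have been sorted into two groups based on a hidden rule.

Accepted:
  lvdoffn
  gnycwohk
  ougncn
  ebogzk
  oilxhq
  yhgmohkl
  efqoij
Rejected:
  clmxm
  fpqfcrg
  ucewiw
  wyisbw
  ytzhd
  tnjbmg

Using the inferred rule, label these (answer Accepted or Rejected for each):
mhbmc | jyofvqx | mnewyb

Rejected, Accepted, Rejected

The rule appears to be: contains 'o'.
mhbmc: no 'o', does not fit → Rejected.
jyofvqx: has 'o', satisfies this → Accepted.
mnewyb: no 'o', does not fit → Rejected.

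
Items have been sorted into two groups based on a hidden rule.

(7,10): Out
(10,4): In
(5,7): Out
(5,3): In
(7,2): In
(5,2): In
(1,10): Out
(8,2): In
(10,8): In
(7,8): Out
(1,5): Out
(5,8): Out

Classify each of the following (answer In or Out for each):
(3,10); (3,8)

'In' ⟺ first > second.
Out: (3,10), since 3 < 10. Out: (3,8), since 3 < 8.

Out, Out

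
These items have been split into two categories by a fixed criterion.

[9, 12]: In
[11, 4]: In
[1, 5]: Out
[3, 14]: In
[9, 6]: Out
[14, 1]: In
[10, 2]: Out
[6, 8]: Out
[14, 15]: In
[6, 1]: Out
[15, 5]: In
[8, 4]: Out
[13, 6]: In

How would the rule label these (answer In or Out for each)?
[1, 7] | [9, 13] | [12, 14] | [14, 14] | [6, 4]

The classifier is using: max ≥ 11.
[1, 7] → max 7 → Out. [9, 13] → max 13 → In. [12, 14] → max 14 → In. [14, 14] → max 14 → In. [6, 4] → max 6 → Out.

Out, In, In, In, Out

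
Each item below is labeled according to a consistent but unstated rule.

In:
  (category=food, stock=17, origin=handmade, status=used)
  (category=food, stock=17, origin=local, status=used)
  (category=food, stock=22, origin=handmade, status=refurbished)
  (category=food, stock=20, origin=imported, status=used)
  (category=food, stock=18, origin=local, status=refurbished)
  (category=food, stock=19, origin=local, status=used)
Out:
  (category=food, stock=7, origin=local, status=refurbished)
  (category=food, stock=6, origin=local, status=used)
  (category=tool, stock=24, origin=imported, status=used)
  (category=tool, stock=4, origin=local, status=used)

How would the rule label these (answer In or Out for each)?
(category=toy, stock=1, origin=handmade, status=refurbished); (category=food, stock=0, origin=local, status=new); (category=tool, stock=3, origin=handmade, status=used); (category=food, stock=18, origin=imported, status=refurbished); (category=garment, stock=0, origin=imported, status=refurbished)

The simplest hypothesis consistent with all the labels is: category is food AND stock ≥ 17.

Out, Out, Out, In, Out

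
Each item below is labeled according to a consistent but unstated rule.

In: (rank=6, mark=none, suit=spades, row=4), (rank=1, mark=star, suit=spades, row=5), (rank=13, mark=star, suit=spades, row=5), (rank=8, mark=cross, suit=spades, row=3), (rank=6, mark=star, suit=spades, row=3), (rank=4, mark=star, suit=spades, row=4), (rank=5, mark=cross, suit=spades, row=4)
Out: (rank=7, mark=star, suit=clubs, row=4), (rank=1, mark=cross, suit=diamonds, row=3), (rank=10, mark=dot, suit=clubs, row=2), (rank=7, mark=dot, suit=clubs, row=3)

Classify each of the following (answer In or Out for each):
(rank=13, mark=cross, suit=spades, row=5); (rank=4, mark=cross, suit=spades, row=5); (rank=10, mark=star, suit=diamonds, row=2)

In, In, Out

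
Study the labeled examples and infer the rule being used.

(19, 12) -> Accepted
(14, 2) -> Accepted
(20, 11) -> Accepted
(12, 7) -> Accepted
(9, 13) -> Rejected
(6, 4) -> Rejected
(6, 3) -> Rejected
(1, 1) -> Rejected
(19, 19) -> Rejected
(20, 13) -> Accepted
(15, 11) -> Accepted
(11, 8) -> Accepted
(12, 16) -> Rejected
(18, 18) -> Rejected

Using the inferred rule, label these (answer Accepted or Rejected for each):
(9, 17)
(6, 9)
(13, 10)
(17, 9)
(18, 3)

The pattern is that an item is 'Accepted' exactly when: first > second AND sum ≥ 16.

Rejected, Rejected, Accepted, Accepted, Accepted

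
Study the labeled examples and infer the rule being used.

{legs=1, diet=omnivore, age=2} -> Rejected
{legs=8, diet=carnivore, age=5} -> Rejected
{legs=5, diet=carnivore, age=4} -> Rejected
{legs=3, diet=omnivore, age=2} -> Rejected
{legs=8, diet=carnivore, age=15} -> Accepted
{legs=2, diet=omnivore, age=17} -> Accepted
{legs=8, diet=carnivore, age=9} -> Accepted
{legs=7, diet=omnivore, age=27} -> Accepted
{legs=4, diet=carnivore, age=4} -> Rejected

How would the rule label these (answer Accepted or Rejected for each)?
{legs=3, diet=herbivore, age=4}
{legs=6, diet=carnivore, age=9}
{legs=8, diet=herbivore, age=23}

Rejected, Accepted, Accepted

One predicate separates the groups cleanly: age ≥ 9.
Rejected: {legs=3, diet=herbivore, age=4}, since age = 4. Accepted: {legs=6, diet=carnivore, age=9}, since age = 9. Accepted: {legs=8, diet=herbivore, age=23}, since age = 23.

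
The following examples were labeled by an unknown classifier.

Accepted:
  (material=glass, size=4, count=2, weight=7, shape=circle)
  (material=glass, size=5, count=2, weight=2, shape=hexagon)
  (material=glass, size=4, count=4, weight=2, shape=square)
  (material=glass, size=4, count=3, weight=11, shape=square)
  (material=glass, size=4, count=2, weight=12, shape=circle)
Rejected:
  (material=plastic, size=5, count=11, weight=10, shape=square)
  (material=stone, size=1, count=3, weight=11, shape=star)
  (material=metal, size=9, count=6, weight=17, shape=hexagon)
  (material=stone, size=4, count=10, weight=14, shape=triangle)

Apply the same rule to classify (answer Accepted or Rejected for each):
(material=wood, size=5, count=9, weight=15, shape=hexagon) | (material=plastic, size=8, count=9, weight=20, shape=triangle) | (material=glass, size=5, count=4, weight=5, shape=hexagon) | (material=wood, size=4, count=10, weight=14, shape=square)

Rejected, Rejected, Accepted, Rejected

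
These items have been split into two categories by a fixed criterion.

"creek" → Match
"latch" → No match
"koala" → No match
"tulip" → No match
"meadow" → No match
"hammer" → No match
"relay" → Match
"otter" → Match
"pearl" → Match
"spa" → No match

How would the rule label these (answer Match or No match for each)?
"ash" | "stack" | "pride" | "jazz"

The pattern is that an item is 'Match' exactly when: odd length AND contains 'e'.
"ash" → length 3, no 'e' → No match. "stack" → length 5, no 'e' → No match. "pride" → length 5, has 'e' → Match. "jazz" → length 4, no 'e' → No match.

No match, No match, Match, No match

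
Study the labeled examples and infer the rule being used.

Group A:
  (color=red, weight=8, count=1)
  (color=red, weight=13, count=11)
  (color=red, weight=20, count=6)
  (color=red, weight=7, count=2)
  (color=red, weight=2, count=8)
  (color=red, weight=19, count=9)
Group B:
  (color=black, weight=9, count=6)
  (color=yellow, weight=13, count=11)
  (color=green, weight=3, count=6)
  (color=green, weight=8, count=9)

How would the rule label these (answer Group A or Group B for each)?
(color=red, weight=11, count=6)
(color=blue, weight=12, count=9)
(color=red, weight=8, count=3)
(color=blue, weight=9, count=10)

Group A, Group B, Group A, Group B

The common property of the 'Group A' items is: color is red. No 'Group B' item has it.
(color=red, weight=11, count=6): Group A (color is red).
(color=blue, weight=12, count=9): Group B (color is blue).
(color=red, weight=8, count=3): Group A (color is red).
(color=blue, weight=9, count=10): Group B (color is blue).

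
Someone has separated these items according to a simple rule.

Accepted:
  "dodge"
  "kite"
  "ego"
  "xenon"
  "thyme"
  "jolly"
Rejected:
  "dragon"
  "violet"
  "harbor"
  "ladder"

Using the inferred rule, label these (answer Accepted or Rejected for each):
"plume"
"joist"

Every 'Accepted' example satisfies: length ≤ 5. None of the 'Rejected' examples do.
Accepted: "plume", since length 5. Accepted: "joist", since length 5.

Accepted, Accepted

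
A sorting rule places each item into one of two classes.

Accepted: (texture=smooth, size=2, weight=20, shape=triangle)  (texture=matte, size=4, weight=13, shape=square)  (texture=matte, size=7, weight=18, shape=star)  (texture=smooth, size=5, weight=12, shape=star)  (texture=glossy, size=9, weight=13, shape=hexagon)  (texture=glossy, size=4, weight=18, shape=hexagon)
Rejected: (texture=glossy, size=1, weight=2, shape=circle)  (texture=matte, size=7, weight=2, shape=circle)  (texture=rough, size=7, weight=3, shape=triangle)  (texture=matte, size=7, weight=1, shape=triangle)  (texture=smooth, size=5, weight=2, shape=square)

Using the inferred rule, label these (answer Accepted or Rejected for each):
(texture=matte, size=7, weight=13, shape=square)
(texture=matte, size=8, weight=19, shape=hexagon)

A rule that fits every label: weight ≥ 12 — true of each 'Accepted' example, false of each 'Rejected' one.
(texture=matte, size=7, weight=13, shape=square): weight = 13 — fits, so Accepted. (texture=matte, size=8, weight=19, shape=hexagon): weight = 19 — fits, so Accepted.

Accepted, Accepted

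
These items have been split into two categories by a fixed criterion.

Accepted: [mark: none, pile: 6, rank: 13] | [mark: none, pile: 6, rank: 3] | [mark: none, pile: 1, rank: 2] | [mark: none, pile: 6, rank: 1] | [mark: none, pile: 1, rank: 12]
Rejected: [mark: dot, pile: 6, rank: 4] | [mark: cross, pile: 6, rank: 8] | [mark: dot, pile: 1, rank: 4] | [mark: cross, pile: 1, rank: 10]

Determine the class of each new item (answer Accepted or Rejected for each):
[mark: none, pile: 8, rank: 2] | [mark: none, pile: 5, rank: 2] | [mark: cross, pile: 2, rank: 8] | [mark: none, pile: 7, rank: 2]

The common property of the 'Accepted' items is: mark is none. No 'Rejected' item has it.

Accepted, Accepted, Rejected, Accepted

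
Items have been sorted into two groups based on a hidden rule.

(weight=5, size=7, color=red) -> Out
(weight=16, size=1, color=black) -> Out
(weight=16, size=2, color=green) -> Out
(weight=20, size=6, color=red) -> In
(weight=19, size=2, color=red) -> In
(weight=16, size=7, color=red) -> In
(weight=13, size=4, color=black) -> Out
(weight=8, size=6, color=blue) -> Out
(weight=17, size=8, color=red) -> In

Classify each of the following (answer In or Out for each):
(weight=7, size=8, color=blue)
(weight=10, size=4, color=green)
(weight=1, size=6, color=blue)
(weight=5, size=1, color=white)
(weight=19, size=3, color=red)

The rule appears to be: color is red AND weight ≥ 8.

Out, Out, Out, Out, In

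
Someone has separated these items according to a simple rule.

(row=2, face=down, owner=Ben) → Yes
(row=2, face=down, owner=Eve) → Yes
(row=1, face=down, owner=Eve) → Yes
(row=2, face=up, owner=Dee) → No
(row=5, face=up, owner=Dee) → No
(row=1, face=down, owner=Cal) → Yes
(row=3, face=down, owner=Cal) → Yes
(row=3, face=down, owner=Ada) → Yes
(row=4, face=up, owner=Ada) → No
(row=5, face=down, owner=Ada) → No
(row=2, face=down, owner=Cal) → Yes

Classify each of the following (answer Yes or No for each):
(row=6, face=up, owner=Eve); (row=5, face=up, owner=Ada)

The classifier is using: face is down AND row ≤ 3.
(row=6, face=up, owner=Eve): No (face is up, row = 6).
(row=5, face=up, owner=Ada): No (face is up, row = 5).

No, No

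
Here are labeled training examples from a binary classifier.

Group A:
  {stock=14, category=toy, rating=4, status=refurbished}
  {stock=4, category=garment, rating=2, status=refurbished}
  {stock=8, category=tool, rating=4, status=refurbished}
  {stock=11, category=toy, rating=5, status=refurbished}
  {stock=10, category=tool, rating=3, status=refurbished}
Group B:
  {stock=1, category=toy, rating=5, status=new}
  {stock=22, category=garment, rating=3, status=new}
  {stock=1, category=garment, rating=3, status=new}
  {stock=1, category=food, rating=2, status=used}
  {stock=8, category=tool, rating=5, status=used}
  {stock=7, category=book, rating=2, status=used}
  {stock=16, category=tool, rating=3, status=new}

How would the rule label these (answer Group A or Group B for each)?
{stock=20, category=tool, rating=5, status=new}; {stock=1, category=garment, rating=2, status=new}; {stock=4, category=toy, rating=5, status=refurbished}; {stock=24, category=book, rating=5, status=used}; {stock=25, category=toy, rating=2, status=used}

Group B, Group B, Group A, Group B, Group B

The classifier is using: status is refurbished.
Group B: {stock=20, category=tool, rating=5, status=new}, since status is new. Group B: {stock=1, category=garment, rating=2, status=new}, since status is new. Group A: {stock=4, category=toy, rating=5, status=refurbished}, since status is refurbished. Group B: {stock=24, category=book, rating=5, status=used}, since status is used. Group B: {stock=25, category=toy, rating=2, status=used}, since status is used.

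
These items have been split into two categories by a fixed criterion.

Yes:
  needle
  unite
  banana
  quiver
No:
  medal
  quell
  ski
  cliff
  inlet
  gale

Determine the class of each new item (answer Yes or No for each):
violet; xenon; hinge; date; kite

Yes, No, No, No, No

The rule appears to be: has ≥ 3 vowels.
violet: 3 vowels — meets the rule, so Yes. xenon: 2 vowels — doesn't qualify, so No. hinge: 2 vowels — doesn't qualify, so No. date: 2 vowels — doesn't qualify, so No. kite: 2 vowels — doesn't qualify, so No.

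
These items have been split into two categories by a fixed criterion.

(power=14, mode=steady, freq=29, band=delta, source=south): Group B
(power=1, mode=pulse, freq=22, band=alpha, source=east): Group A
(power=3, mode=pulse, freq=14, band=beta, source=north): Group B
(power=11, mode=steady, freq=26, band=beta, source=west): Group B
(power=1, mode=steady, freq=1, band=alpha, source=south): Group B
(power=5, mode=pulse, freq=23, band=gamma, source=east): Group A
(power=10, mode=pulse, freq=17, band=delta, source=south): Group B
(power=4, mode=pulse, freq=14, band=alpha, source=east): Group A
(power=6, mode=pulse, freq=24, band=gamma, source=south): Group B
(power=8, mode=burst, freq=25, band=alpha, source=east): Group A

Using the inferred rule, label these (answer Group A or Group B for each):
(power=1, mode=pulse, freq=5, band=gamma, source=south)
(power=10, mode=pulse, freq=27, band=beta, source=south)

Group B, Group B

The rule appears to be: source is east.
(power=1, mode=pulse, freq=5, band=gamma, source=south): Group B (source is south). (power=10, mode=pulse, freq=27, band=beta, source=south): Group B (source is south).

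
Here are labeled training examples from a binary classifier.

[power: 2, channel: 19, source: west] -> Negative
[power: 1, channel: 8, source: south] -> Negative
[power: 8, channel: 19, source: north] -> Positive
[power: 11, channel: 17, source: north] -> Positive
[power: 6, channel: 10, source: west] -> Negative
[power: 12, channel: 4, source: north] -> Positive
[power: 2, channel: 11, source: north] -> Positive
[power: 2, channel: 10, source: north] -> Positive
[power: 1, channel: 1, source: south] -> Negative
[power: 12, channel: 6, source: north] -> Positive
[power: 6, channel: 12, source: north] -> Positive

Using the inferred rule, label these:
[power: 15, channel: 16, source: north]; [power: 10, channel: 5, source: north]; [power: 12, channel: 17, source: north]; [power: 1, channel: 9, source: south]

The simplest hypothesis consistent with all the labels is: source is north.
Positive: [power: 15, channel: 16, source: north], since source is north. Positive: [power: 10, channel: 5, source: north], since source is north. Positive: [power: 12, channel: 17, source: north], since source is north. Negative: [power: 1, channel: 9, source: south], since source is south.

Positive, Positive, Positive, Negative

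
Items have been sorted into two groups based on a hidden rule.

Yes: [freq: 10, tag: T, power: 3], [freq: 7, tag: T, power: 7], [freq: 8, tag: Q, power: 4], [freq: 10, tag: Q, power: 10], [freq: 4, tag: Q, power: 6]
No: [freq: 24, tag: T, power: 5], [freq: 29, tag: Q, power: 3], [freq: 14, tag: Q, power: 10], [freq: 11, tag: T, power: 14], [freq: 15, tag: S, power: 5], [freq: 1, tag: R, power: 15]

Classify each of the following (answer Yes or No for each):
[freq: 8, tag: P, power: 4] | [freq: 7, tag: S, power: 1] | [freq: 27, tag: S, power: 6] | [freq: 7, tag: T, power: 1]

Yes, Yes, No, Yes

The rule appears to be: freq ≥ 4 AND freq ≤ 10.
[freq: 8, tag: P, power: 4]: freq = 8 — qualifies, so Yes. [freq: 7, tag: S, power: 1]: freq = 7 — qualifies, so Yes. [freq: 27, tag: S, power: 6]: freq = 27 — doesn't qualify, so No. [freq: 7, tag: T, power: 1]: freq = 7 — qualifies, so Yes.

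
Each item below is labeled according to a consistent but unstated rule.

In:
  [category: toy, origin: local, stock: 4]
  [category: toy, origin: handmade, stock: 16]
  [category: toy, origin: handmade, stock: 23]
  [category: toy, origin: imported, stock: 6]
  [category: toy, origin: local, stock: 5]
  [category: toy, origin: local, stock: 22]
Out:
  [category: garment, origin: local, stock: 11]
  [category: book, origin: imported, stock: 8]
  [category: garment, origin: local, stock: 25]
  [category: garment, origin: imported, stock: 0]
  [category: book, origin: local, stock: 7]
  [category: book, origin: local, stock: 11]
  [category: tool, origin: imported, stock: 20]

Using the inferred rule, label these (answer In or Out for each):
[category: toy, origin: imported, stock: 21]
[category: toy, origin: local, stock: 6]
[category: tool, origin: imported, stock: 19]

Every 'In' example satisfies: category is toy. None of the 'Out' examples do.

In, In, Out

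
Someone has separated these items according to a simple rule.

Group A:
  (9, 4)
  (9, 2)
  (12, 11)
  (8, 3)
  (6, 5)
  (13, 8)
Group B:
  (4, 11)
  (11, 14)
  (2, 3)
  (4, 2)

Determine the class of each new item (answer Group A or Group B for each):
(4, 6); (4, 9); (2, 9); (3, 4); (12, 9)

Group B, Group B, Group B, Group B, Group A

Rule: first > second AND sum is odd. This holds for each 'Group A' example and fails for each 'Group B' one.
(4, 6) → 4 < 6, 4+6 = 10 → Group B. (4, 9) → 4 < 9, 4+9 = 13 → Group B. (2, 9) → 2 < 9, 2+9 = 11 → Group B. (3, 4) → 3 < 4, 3+4 = 7 → Group B. (12, 9) → 12 > 9, 12+9 = 21 → Group A.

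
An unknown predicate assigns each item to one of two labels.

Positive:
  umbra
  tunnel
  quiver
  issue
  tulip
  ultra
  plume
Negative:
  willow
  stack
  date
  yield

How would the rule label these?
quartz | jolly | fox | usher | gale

Positive, Negative, Negative, Positive, Negative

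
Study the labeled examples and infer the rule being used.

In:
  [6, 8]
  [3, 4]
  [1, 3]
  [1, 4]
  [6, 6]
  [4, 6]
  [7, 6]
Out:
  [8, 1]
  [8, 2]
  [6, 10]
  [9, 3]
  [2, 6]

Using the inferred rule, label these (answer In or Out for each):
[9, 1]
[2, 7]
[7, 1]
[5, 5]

The pattern is that an item is 'In' exactly when: |first − second| ≤ 3.
[9, 1]: Out (|9−1| = 8). [2, 7]: Out (|2−7| = 5). [7, 1]: Out (|7−1| = 6). [5, 5]: In (|5−5| = 0).

Out, Out, Out, In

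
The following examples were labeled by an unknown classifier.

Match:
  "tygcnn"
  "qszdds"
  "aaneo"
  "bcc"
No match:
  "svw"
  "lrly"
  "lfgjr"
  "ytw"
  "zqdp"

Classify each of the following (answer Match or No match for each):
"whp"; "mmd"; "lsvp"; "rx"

A rule that fits every label: has a double letter — true of each 'Match' example, false of each 'No match' one.
"whp": no doubled letter, doesn't match → No match.
"mmd": 'mm' doubled, qualifies → Match.
"lsvp": no doubled letter, doesn't match → No match.
"rx": no doubled letter, doesn't match → No match.

No match, Match, No match, No match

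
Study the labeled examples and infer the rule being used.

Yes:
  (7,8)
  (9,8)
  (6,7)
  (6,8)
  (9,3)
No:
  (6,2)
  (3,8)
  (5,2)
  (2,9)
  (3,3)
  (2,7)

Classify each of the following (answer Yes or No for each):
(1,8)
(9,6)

The distinguishing property — sum ≥ 12 — holds for all the 'Yes' cases and none of the 'No' cases.

No, Yes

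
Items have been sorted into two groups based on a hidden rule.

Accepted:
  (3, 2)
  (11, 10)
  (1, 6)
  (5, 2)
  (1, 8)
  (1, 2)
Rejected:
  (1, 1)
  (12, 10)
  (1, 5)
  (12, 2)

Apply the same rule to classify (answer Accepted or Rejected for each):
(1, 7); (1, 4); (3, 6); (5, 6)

Rejected, Accepted, Accepted, Accepted

Looking at the examples, the only property every 'Accepted' case has and every 'Rejected' case lacks is: sum is odd.
(1, 7) → 1+7 = 8 → Rejected.
(1, 4) → 1+4 = 5 → Accepted.
(3, 6) → 3+6 = 9 → Accepted.
(5, 6) → 5+6 = 11 → Accepted.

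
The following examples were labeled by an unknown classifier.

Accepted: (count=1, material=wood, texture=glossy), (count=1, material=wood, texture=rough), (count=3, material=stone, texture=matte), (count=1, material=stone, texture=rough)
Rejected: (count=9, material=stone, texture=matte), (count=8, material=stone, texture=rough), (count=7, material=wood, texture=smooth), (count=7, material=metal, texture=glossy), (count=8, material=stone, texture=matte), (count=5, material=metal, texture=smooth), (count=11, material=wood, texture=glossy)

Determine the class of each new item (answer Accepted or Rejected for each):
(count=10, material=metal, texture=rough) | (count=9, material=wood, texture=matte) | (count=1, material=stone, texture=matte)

The classifier is using: count ≤ 3.

Rejected, Rejected, Accepted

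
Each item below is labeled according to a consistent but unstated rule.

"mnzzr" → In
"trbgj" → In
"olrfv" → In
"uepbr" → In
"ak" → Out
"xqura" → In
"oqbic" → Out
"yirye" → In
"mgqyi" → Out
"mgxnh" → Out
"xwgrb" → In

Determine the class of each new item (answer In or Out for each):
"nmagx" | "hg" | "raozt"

Out, Out, In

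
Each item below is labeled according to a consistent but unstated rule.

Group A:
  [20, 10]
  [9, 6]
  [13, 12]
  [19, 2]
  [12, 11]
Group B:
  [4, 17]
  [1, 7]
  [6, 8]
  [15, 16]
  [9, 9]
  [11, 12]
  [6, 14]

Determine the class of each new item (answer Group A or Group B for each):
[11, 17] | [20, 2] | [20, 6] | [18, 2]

Group B, Group A, Group A, Group A

One predicate separates the groups cleanly: first > second.
[11, 17] — 11 < 17, hence Group B.
[20, 2] — 20 > 2, hence Group A.
[20, 6] — 20 > 6, hence Group A.
[18, 2] — 18 > 2, hence Group A.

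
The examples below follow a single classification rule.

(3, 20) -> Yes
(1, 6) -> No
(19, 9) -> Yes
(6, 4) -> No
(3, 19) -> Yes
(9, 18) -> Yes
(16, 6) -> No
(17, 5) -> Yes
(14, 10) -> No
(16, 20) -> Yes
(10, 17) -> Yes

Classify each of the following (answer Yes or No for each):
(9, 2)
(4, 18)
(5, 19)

The classifier is using: max ≥ 17.
(9, 2) → max 9 → No.
(4, 18) → max 18 → Yes.
(5, 19) → max 19 → Yes.

No, Yes, Yes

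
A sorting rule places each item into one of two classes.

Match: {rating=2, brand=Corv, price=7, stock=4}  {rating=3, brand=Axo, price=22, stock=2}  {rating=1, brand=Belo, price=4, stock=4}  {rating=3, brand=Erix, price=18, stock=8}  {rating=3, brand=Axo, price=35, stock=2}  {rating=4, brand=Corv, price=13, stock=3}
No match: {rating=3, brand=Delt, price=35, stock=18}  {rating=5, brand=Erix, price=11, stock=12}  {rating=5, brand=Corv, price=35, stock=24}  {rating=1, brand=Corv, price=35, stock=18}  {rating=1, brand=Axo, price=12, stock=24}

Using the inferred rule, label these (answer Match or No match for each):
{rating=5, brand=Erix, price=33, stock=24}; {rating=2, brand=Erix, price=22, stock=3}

No match, Match

The simplest hypothesis consistent with all the labels is: stock ≤ 8.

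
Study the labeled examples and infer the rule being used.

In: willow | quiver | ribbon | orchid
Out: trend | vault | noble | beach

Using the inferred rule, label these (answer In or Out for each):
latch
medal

'In' ⟺ even length.
latch — length 5, hence Out.
medal — length 5, hence Out.

Out, Out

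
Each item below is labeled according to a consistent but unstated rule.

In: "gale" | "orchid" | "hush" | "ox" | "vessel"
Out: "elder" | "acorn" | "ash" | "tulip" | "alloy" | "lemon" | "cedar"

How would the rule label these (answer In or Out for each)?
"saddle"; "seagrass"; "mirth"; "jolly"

In, In, Out, Out

All 'In' examples share one property — even length — and every 'Out' example lacks it.
"saddle" — length 6, hence In.
"seagrass" — length 8, hence In.
"mirth" — length 5, hence Out.
"jolly" — length 5, hence Out.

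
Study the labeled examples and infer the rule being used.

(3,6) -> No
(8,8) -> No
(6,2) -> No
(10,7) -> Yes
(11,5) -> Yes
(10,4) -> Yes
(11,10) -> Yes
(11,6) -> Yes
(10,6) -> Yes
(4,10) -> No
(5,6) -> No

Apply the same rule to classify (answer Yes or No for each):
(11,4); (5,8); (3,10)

Yes, No, No

The pattern is that an item is 'Yes' exactly when: first ≥ 10.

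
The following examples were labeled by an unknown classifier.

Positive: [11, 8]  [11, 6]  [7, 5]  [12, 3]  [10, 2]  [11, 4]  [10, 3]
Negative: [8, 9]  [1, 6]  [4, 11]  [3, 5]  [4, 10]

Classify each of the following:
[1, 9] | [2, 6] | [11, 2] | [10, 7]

The common property of the 'Positive' items is: first > second. No 'Negative' item has it.
[1, 9]: 1 < 9 — lacks this property, so Negative. [2, 6]: 2 < 6 — lacks this property, so Negative. [11, 2]: 11 > 2 — matches, so Positive. [10, 7]: 10 > 7 — matches, so Positive.

Negative, Negative, Positive, Positive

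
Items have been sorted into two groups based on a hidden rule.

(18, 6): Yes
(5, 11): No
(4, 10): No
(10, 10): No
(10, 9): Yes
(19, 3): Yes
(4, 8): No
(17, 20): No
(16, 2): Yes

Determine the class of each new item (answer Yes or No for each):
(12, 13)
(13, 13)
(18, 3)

No, No, Yes

A rule that fits every label: first > second — true of each 'Yes' example, false of each 'No' one.
(12, 13) → 12 < 13 → No. (13, 13) → 13 = 13 → No. (18, 3) → 18 > 3 → Yes.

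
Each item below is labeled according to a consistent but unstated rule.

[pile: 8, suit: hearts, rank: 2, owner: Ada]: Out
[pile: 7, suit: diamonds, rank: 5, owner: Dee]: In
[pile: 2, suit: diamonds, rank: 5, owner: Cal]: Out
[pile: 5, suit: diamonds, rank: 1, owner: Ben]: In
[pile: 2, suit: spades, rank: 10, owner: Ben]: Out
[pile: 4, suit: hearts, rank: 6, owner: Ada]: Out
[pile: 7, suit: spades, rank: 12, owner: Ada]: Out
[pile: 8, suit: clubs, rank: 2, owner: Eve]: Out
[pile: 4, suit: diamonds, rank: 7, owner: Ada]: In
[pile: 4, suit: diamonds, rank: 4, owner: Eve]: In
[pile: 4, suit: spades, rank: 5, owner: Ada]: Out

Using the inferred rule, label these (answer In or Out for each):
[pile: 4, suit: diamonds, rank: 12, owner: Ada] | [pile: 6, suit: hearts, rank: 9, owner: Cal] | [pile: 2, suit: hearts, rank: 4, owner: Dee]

One predicate separates the groups cleanly: suit is diamonds AND pile ≥ 4.
[pile: 4, suit: diamonds, rank: 12, owner: Ada] → suit is diamonds, pile = 4 → In.
[pile: 6, suit: hearts, rank: 9, owner: Cal] → suit is hearts, pile = 6 → Out.
[pile: 2, suit: hearts, rank: 4, owner: Dee] → suit is hearts, pile = 2 → Out.

In, Out, Out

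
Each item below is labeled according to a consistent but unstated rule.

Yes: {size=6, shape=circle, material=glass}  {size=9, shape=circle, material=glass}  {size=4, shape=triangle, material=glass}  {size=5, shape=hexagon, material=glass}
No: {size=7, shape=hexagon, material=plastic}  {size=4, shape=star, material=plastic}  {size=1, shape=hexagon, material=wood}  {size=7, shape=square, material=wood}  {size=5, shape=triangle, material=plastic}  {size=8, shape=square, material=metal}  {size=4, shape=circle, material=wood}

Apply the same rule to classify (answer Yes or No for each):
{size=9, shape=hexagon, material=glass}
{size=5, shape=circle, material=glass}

The rule appears to be: material is glass.

Yes, Yes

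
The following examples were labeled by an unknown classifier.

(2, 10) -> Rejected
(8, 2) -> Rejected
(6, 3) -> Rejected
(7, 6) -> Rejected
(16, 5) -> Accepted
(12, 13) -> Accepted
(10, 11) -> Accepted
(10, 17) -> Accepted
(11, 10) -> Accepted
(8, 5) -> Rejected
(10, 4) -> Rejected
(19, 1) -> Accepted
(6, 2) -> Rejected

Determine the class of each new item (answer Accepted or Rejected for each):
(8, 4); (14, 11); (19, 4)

One predicate separates the groups cleanly: sum ≥ 20.
(8, 4) → 8+4 = 12 → Rejected.
(14, 11) → 14+11 = 25 → Accepted.
(19, 4) → 19+4 = 23 → Accepted.

Rejected, Accepted, Accepted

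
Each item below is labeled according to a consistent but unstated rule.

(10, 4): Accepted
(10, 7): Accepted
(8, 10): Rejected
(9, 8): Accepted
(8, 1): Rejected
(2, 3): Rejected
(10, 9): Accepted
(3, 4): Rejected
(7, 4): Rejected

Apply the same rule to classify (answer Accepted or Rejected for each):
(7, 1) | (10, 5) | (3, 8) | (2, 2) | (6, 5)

Rejected, Accepted, Rejected, Rejected, Rejected

One predicate separates the groups cleanly: first ≥ 9.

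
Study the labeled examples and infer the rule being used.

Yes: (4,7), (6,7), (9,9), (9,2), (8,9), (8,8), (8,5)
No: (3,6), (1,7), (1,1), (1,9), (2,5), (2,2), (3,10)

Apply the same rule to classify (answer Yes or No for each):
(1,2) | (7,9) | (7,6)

The pattern is that an item is 'Yes' exactly when: first ≥ 4.

No, Yes, Yes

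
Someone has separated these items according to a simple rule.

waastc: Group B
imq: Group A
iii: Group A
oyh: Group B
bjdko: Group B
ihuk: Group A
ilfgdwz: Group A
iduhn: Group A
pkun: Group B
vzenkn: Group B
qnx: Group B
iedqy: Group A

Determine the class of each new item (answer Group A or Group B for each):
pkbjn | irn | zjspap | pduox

The classifier is using: contains 'i'.
pkbjn: no 'i', lacks this property → Group B.
irn: has 'i', checks out → Group A.
zjspap: no 'i', lacks this property → Group B.
pduox: no 'i', lacks this property → Group B.

Group B, Group A, Group B, Group B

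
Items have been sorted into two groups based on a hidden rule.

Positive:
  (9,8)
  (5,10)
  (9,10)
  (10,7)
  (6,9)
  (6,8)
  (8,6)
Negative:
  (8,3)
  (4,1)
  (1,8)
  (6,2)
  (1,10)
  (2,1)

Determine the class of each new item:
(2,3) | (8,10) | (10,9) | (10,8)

The simplest hypothesis consistent with all the labels is: sum ≥ 14.
(2,3): Negative (2+3 = 5).
(8,10): Positive (8+10 = 18).
(10,9): Positive (10+9 = 19).
(10,8): Positive (10+8 = 18).

Negative, Positive, Positive, Positive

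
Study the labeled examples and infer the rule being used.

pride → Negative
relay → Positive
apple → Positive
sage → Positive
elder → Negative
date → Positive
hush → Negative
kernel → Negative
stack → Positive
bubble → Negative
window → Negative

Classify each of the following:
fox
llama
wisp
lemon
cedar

'Positive' ⟺ contains 'a'.
Negative: fox, since no 'a'. Positive: llama, since has 'a'. Negative: wisp, since no 'a'. Negative: lemon, since no 'a'. Positive: cedar, since has 'a'.

Negative, Positive, Negative, Negative, Positive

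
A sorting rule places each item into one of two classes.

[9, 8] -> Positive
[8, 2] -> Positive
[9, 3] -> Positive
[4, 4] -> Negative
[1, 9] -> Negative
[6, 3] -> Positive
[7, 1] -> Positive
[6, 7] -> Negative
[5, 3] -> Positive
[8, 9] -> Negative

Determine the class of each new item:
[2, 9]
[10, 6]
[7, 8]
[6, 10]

All 'Positive' examples share one property — first > second — and every 'Negative' example lacks it.

Negative, Positive, Negative, Negative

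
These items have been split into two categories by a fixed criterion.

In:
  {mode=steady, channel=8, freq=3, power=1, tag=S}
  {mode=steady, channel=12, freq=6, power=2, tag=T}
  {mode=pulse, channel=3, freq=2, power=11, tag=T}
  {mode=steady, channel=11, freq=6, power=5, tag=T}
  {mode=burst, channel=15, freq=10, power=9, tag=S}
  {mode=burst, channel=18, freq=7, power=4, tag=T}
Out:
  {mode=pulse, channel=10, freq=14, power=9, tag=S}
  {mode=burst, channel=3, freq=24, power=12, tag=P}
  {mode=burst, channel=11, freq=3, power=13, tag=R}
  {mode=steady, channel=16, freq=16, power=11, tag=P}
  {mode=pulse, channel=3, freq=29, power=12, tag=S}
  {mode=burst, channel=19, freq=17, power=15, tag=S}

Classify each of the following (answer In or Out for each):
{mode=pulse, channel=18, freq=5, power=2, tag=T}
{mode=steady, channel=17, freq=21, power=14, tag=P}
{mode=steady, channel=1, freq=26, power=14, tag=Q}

Every 'In' example satisfies: freq ≤ 10 AND power ≤ 11. None of the 'Out' examples do.

In, Out, Out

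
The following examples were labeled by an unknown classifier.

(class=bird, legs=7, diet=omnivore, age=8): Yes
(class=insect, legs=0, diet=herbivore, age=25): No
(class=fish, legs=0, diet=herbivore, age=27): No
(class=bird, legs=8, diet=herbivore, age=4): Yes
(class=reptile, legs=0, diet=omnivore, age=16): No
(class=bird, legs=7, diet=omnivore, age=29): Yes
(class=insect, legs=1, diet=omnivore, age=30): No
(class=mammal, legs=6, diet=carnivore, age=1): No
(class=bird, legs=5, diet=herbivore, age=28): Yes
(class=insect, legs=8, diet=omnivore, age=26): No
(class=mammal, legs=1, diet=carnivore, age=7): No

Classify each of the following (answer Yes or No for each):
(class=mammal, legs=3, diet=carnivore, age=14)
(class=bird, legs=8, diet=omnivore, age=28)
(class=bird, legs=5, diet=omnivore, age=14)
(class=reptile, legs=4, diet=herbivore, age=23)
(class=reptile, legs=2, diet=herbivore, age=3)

No, Yes, Yes, No, No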